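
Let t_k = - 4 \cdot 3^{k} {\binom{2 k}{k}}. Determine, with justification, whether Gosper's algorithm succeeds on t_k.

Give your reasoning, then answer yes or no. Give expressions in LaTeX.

No. Not Gosper-summable.

Compute t_(k+1)/t_k: get 6*(2*k + 1)/(k + 1).
So A=12*k + 6 and B=k + 1, with C=1.
f must satisfy (12*k + 6)·f(k+1) − (k)·f(k) = 1.
Degrees (1,1,0) ⇒ d ≤ -1.
Bound -1 < 0, so the key equation has no polynomial solution.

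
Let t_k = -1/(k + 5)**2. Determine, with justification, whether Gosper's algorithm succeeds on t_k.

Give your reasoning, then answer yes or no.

No — key equation has no polynomial f.

Compute t_(k+1)/t_k: get (k + 5)**2/(k + 6)**2.
Take A(k)=k**2 + 10*k + 25, B(k)=k**2 + 12*k + 36, C(k)=1.
f must satisfy (k**2 + 10*k + 25)·f(k+1) − (k**2 + 10*k + 25)·f(k) = 1.
Degrees (2,2,0) ⇒ d ≤ 0.
Put f(k) = c0: A·f(k+1) − B(k−1)·f(k) − C = -1; need -1 = 0 — inconsistent ⇒ no f, not summable.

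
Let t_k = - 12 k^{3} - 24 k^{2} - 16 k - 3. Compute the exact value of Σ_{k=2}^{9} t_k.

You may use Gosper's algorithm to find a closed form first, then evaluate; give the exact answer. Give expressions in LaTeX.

Σ = -31832

The ratio is (12*k**3 + 60*k**2 + 100*k + 55)/(12*k**3 + 24*k**2 + 16*k + 3).
Normal form (A,B,C) = (1, 1, k**3 + 2*k**2 + 4*k/3 + 1/4).
Set up (1)·f(k+1) − (1)·f(k) − (k**3 + 2*k**2 + 4*k/3 + 1/4) = 0.
deg f ≤ 4 (via 0,0,3).
A polynomial solution: f(k) = k*(3*k**3 + 2*k**2 - k - 1)/12.
Get s_k = R·t_k = k*(-3*k**3 - 2*k**2 + k + 1) with R(k) = B(k−1)f(k)/C(k) = k*(3*k**3 + 2*k**2 - k - 1)/(12*k**3 + 24*k**2 + 16*k + 3).
Verify: -12*k**3 - 24*k**2 - 16*k - 3 matches t_k.
Sum = s_(10) − s_(2); s_(10) = -31890, s_(2) = -58 ⇒ -31832.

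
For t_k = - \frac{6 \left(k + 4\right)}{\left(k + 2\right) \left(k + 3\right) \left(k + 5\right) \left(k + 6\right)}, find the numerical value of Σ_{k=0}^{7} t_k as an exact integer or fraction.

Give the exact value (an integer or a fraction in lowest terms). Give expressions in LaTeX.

The ratio is (k + 2)*(k + 5)**2/((k + 4)**2*(k + 7)).
A = k + 2, B = k + 7, C = k**2 + 8*k + 16.
Solve (k + 2)·f(k+1) − (k + 6)·f(k) = k**2 + 8*k + 16.
d = 4 from the (1,1,2) case.
A polynomial solution: f(k) = k*(k + 3)*(k + 4)*(k + 7)/20.
Get s_k = R·t_k = 3*k*(-k - 7)/(10*(k**2 + 7*k + 10)) with R(k) = B(k−1)f(k)/C(k) = k*(k + 3)*(k + 6)*(k + 7)/(20*(k + 4)).
Verify: 6*(-k - 4)/(k**4 + 16*k**3 + 91*k**2 + 216*k + 180) matches t_k.
Σ_(k=0)^(7) t_k = s_(8) − s_(0) = -18/65 − (0) = -18/65.

Σ = -18/65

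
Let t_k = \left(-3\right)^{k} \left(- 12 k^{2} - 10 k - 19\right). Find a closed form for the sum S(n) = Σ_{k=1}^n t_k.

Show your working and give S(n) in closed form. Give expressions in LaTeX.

S(n) = - 9 \left(-3\right)^{n} n^{2} - 12 \left(-3\right)^{n} n - 15 \left(-3\right)^{n} + 15

Ratio r(k) = 3*(-12*k**2 - 34*k - 41)/(12*k**2 + 10*k + 19).
A = -3, B = 1, C = k**2 + 5*k/6 + 19/12.
Solve (-3)·f(k+1) − (1)·f(k) = k**2 + 5*k/6 + 19/12.
d = 2 from the (0,0,2) case.
A polynomial solution: f(k) = -(3*k**2 - 2*k + 4)/12.
R(k) = B(k−1)·f(k)/C(k) = -(3*k**2 - 2*k + 4)/(12*k**2 + 10*k + 19); s_k = R·t_k = (-3)**k*(3*k**2 - 2*k + 4).
Verify: (-3)**k*(-12*k**2 - 10*k - 19) matches t_k.
Σ_(k=1)^n t_k = s_(n+1) − s_(1) = ((-3)**(n + 1)*(3*n**2 + 4*n + 5)) − (-15), i.e. -9*(-3)**n*n**2 - 12*(-3)**n*n - 15*(-3)**n + 15.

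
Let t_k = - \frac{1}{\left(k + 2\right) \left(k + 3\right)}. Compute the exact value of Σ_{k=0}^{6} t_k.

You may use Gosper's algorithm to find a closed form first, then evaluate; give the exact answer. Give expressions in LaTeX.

Σ = -7/18

r(k) = (k + 2)/(k + 4) after simplifying.
Normal form (A,B,C) = (k + 2, k + 4, 1).
Need (k + 2)·f(k+1) − (k + 3)·f(k) = 1.
Degrees (1,1,0) ⇒ d ≤ 1.
Solving with deg f ≤ 1: f(k) = k/2.
Then R = B(k−1)f/C = k*(k + 3)/2, so s_k = R(k)·t_k = -k/(2*k + 4).
Δs = -1/(k**2 + 5*k + 6), as required.
Evaluate s at k=7 and k=0: -7/18 and 0; difference -7/18.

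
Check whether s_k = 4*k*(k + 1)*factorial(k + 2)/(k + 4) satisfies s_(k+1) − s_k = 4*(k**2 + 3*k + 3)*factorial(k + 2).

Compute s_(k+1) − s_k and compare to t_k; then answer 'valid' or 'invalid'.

Invalid: residual -12*(k**3 + 7*k**2 + 14*k + 12)*factorial(k + 2)/((k + 4)*(k + 5)) ≠ 0.

s_(k+1) = 4*(k + 1)*(k + 2)*factorial(k + 3)/(k + 5)
s_(k+1) − s_k = 4*(k + 1)*(k**3 + 8*k**2 + 21*k + 24)*factorial(k + 2)/((k + 4)*(k + 5))
(s_(k+1) − s_k) − t_k = -12*(k**3 + 7*k**2 + 14*k + 12)*factorial(k + 2)/((k + 4)*(k + 5))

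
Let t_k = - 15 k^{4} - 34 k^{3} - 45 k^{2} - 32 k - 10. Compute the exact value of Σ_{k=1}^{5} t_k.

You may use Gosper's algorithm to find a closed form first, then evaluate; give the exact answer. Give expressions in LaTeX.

Σ = -25340

Step 1: r(k) = (15*k**4 + 94*k**3 + 237*k**2 + 284*k + 136)/(15*k**4 + 34*k**3 + 45*k**2 + 32*k + 10).
So A=1 and B=1, with C=k**4 + 34*k**3/15 + 3*k**2 + 32*k/15 + 2/3.
Set up (1)·f(k+1) − (1)·f(k) − (k**4 + 34*k**3/15 + 3*k**2 + 32*k/15 + 2/3) = 0.
Bound: deg f ≤ 5.
A polynomial solution: f(k) = k*(3*k**4 + k**3 + 3*k**2 + 2*k + 1)/15.
Get s_k = R·t_k = k*(-3*k**4 - k**3 - 3*k**2 - 2*k - 1) with R(k) = B(k−1)f(k)/C(k) = k*(3*k**4 + k**3 + 3*k**2 + 2*k + 1)/(15*k**4 + 34*k**3 + 45*k**2 + 32*k + 10).
Check: Δs_k = -15*k**4 - 34*k**3 - 45*k**2 - 32*k - 10. ✓
Sum = s_(6) − s_(1); s_(6) = -25350, s_(1) = -10 ⇒ -25340.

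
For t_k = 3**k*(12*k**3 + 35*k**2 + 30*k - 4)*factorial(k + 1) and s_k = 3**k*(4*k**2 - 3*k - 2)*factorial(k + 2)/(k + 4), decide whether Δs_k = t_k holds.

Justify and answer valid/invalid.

Invalid: residual -2*3**k*(12*k**4 + 83*k**3 + 166*k**2 + 119*k - 14)*factorial(k + 1)/((k + 4)*(k + 5)) ≠ 0.

s_(k+1) = 3**(k + 1)*(4*k**2 + 5*k - 1)*factorial(k + 3)/(k + 5)
s_(k+1) − s_k = 3**k*(12*k**4 + 95*k**3 + 229*k**2 + 176*k - 26)*factorial(k + 2)/((k + 4)*(k + 5))
(s_(k+1) − s_k) − t_k = -2*3**k*(12*k**4 + 83*k**3 + 166*k**2 + 119*k - 14)*factorial(k + 1)/((k + 4)*(k + 5))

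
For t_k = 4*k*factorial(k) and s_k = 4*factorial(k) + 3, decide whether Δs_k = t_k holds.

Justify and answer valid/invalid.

s_(k+1) = 4*factorial(k + 1) + 3
s_(k+1) − s_k = 4*k*factorial(k)
(s_(k+1) − s_k) − t_k = 0

Valid — Δs_k = t_k.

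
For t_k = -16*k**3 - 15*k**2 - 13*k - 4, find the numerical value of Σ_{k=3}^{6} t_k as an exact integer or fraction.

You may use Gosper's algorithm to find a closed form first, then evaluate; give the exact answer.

Compute t_(k+1)/t_k: get (16*k**3 + 63*k**2 + 91*k + 48)/(16*k**3 + 15*k**2 + 13*k + 4).
Factor: A=1; B=1; C=k**3 + 15*k**2/16 + 13*k/16 + 1/4.
Need (1)·f(k+1) − (1)·f(k) = k**3 + 15*k**2/16 + 13*k/16 + 1/4.
Degrees (0,0,3) ⇒ d ≤ 4.
A polynomial solution: f(k) = k**2*(4*k**2 - 3*k + 3)/16.
Certificate R = B(k−1)f/C = k**2*(4*k**2 - 3*k + 3)/(16*k**3 + 15*k**2 + 13*k + 4) gives s_k = k**2*(-4*k**2 + 3*k - 3).
s_(k+1) − s_k = -16*k**3 - 15*k**2 - 13*k - 4 = t_k.
Σ_(k=3)^(6) t_k = s_(7) − s_(3) = -8722 − (-270) = -8452.

Σ = -8452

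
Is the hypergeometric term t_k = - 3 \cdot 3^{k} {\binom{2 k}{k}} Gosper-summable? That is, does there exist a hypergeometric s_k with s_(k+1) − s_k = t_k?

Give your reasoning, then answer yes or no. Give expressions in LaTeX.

t_(k+1)/t_k = 6*(2*k + 1)/(k + 1).
Factor: A=12*k + 6; B=k + 1; C=1.
Key eq: (12*k + 6)·f(k+1) = (k)·f(k) + (1).
d = -1 from the (1,1,0) case.
deg f ≤ -1 is impossible — no certificate.

No. Not Gosper-summable.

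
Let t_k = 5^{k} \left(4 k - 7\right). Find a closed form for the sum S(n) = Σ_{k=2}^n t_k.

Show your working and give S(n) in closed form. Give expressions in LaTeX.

Step 1: r(k) = 5*(4*k - 3)/(4*k - 7).
Factor: A=5; B=1; C=k - 7/4.
Set up (5)·f(k+1) − (1)·f(k) − (k - 7/4) = 0.
From deg A=0, deg B=0, deg C=1: d=1.
Match coefficients ⇒ f(k) = (k - 3)/4.
So s_k = (B(k−1)f/C)·t_k = ((k - 3)/(4*k - 7))·t_k = 5**k*(k - 3).
Check: Δs_k = 5**k*(4*k - 7). ✓
Σ_(k=2)^n t_k = s_(n+1) − s_(2) = (5**(n + 1)*(n - 2)) − (-25), i.e. 5*5**n*n - 10*5**n + 25.

S(n) = 5 \cdot 5^{n} n - 10 \cdot 5^{n} + 25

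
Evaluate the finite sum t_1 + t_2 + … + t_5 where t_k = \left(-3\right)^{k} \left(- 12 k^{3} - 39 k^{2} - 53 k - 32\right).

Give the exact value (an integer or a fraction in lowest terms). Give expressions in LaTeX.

Step 1: r(k) = 3*(-12*k**3 - 75*k**2 - 167*k - 136)/(12*k**3 + 39*k**2 + 53*k + 32).
Take A(k)=-3, B(k)=1, C(k)=k**3 + 13*k**2/4 + 53*k/12 + 8/3.
Solve (-3)·f(k+1) − (1)·f(k) = k**3 + 13*k**2/4 + 53*k/12 + 8/3.
Bound: deg f ≤ 3.
Match coefficients ⇒ f(k) = -(k + 1)*(3*k**2 + 2)/12.
Then R = B(k−1)f/C = -(k + 1)*(3*k**2 + 2)/(12*k**3 + 39*k**2 + 53*k + 32), so s_k = R(k)·t_k = (-3)**k*(3*k**3 + 3*k**2 + 2*k + 2).
Δs = (-3)**k*(-12*k**3 - 39*k**2 - 53*k - 32), as required.
Σ_(k=1)^(5) t_k = s_(6) − s_(1) = 561330 − (-30) = 561360.

Σ = 561360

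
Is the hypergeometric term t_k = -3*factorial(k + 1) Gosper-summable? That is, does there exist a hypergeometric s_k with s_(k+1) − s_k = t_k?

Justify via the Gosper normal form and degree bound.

The ratio is k + 2.
Gosper form: A/B · C(k+1)/C(k) with A=k + 2, B=1, C=1.
Set up (k + 2)·f(k+1) − (1)·f(k) − (1) = 0.
d = -1 from the (1,0,0) case.
d = -1 < 0 ⇒ no nonzero polynomial f; not summable.

No. Not Gosper-summable.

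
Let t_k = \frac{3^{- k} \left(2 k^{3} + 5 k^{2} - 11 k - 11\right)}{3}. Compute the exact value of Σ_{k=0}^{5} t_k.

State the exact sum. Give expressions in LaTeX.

Ratio r(k) = (2*k**3 + 11*k**2 + 5*k - 15)/(3*(2*k**3 + 5*k**2 - 11*k - 11)).
Normal form (A,B,C) = (1/3, 1, k**3 + 5*k**2/2 - 11*k/2 - 11/2).
Solve (1/3)·f(k+1) − (1)·f(k) = k**3 + 5*k**2/2 - 11*k/2 - 11/2.
Degrees (0,0,3) ⇒ d ≤ 3.
A polynomial solution: f(k) = -3*(k + 1)*(k**2 + 3*k - 3)/2.
Get s_k = R·t_k = (-k**3 - 4*k**2 + 3)/3**k with R(k) = B(k−1)f(k)/C(k) = -3*(k + 1)*(k**2 + 3*k - 3)/(2*k**3 + 5*k**2 - 11*k - 11).
Δs = (2*k**3 + 5*k**2 - 11*k - 11)/(3*3**k), as required.
Sum = s_(6) − s_(0); s_(6) = -119/243, s_(0) = 3 ⇒ -848/243.

Σ = -848/243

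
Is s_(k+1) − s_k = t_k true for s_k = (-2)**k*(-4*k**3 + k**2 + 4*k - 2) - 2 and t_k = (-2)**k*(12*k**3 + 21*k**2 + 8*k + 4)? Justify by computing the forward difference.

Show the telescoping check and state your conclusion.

Valid — Δs_k = t_k.

s_(k+1) = -2*(-2)**k*(4*k - 4*(k + 1)**3 + (k + 1)**2 + 2) - 2
s_(k+1) − s_k = (-2)**k*(12*k**3 + 21*k**2 + 8*k + 4)
(s_(k+1) − s_k) − t_k = 0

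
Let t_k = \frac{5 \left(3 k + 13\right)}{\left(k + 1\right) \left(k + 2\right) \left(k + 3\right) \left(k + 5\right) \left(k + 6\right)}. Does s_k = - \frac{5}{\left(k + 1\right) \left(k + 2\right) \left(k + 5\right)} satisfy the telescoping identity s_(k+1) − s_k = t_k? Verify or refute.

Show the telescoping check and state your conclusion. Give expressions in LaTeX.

valid; difference matches t_k

s_(k+1) = -5/((k + 2)*(k + 3)*(k + 6))
s_(k+1) − s_k = 5*(3*k + 13)/(k**5 + 17*k**4 + 107*k**3 + 307*k**2 + 396*k + 180)
(s_(k+1) − s_k) − t_k = 0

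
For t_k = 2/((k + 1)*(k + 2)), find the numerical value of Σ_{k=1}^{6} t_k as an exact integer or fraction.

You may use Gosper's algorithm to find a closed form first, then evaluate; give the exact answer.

Σ = 3/4

Ratio r(k) = (k + 1)/(k + 3).
Normal form (A,B,C) = (k + 1, k + 3, 1).
Solve (k + 1)·f(k+1) − (k + 2)·f(k) = 1.
From deg A=1, deg B=1, deg C=0: d=1.
Solve for f: f(k) = k (degree 1 ≤ 1).
Get s_k = R·t_k = 2*k/(k + 1) with R(k) = B(k−1)f(k)/C(k) = k*(k + 2).
Δs = 2/(k**2 + 3*k + 2), as required.
Sum = s_(7) − s_(1); s_(7) = 7/4, s_(1) = 1 ⇒ 3/4.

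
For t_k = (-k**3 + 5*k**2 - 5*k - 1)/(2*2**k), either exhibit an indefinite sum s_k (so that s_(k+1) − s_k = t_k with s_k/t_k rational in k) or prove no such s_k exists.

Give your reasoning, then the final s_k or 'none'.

Ratio r(k) = (k**3/2 - k**2 - k + 1)/(k**3 - 5*k**2 + 5*k + 1).
Take A(k)=1/2, B(k)=1, C(k)=k**3 - 5*k**2 + 5*k + 1.
f must satisfy (1/2)·f(k+1) − (1)·f(k) = k**3 - 5*k**2 + 5*k + 1.
Degrees (0,0,3) ⇒ d ≤ 3.
A polynomial solution: f(k) = -2*(k**3 - 2*k**2 + 4*k + 4).
Then R = B(k−1)f/C = -2*(k**3 - 2*k**2 + 4*k + 4)/(k**3 - 5*k**2 + 5*k + 1), so s_k = R(k)·t_k = (k**3 - 2*k**2 + 4*k + 4)/2**k.
Verify: (-k**3 + 5*k**2 - 5*k - 1)/(2*2**k) matches t_k.

s_k = (k**3 - 2*k**2 + 4*k + 4)/2**k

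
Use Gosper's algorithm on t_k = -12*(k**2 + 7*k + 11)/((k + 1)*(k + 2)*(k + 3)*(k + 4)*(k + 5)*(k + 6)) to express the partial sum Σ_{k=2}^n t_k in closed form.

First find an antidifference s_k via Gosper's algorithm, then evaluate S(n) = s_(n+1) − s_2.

Ratio r(k) = (k + 1)*(7*k + (k + 1)**2 + 18)/((k + 7)*(k**2 + 7*k + 11)).
A = k + 1, B = k + 7, C = k**2 + 7*k + 11.
Key eq: (k + 1)·f(k+1) = (k + 6)·f(k) + (k**2 + 7*k + 11).
Bound: deg f ≤ 5.
Match coefficients ⇒ f(k) = k*(k + 2)*(k + 4)*(k**2 + 9*k + 23)/45.
So s_k = (B(k−1)f/C)·t_k = (k*(k + 2)*(k + 4)*(k + 6)*(k**2 + 9*k + 23)/(45*(k**2 + 7*k + 11)))·t_k = 4*k*(-k**2 - 9*k - 23)/(15*(k**3 + 9*k**2 + 23*k + 15)).
Verify: 12*(-k**2 - 7*k - 11)/(k**6 + 21*k**5 + 175*k**4 + 735*k**3 + 1624*k**2 + 1764*k + 720) matches t_k.
Telescope: S(n) = s_(n+1) − s_(2) = 4*(-n**3 - 12*n**2 - 44*n - 33)/(15*(n**3 + 12*n**2 + 44*n + 48)) − (-8/35) = 4*(-n**3 - 12*n**2 - 44*n + 57)/(105*(n**3 + 12*n**2 + 44*n + 48)).

S(n) = 4*(-n**3 - 12*n**2 - 44*n + 57)/(105*(n**3 + 12*n**2 + 44*n + 48))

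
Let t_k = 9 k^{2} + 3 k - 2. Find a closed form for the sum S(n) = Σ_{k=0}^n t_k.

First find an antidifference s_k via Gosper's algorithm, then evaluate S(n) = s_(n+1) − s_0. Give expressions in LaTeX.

The ratio is (3*k + 5)/(3*k - 1).
So A=1 and B=1, with C=k**2 + k/3 - 2/9.
f must satisfy (1)·f(k+1) − (1)·f(k) = k**2 + k/3 - 2/9.
Degrees (0,0,2) ⇒ d ≤ 3.
Solving with deg f ≤ 3: f(k) = k*(3*k**2 - 3*k - 2)/9.
So s_k = (B(k−1)f/C)·t_k = (k*(3*k**2 - 3*k - 2)/((3*k - 1)*(3*k + 2)))·t_k = k*(3*k**2 - 3*k - 2).
s_(k+1) − s_k = 9*k**2 + 3*k - 2 = t_k.
Evaluate: s_(n+1) = 3*n**3 + 6*n**2 + n - 2; subtract s_(0) = 0 ⇒ S(n) = 3*n**3 + 6*n**2 + n - 2.

S(n) = 3 n^{3} + 6 n^{2} + n - 2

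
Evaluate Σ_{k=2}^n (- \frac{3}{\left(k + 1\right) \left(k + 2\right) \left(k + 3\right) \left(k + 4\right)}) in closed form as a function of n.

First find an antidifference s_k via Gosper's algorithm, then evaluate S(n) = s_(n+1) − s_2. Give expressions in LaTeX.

Ratio r(k) = (k + 1)/(k + 5).
Normal form (A,B,C) = (k + 1, k + 5, 1).
Set up (k + 1)·f(k+1) − (k + 4)·f(k) − (1) = 0.
From deg A=1, deg B=1, deg C=0: d=3.
Coefficient equations give f(k) = k*(k**2 + 6*k + 11)/18.
So s_k = (B(k−1)f/C)·t_k = (k*(k + 4)*(k**2 + 6*k + 11)/18)·t_k = k*(-k**2 - 6*k - 11)/(6*(k + 1)*(k + 2)*(k + 3)).
Check: Δs_k = -3/(k**4 + 10*k**3 + 35*k**2 + 50*k + 24). ✓
Telescope: S(n) = s_(n+1) − s_(2) = (-n**3 - 9*n**2 - 26*n - 18)/(6*(n**3 + 9*n**2 + 26*n + 24)) − (-3/20) = (-n**3 - 9*n**2 - 26*n + 36)/(60*(n**3 + 9*n**2 + 26*n + 24)).

S(n) = \frac{- n^{3} - 9 n^{2} - 26 n + 36}{60 \left(n^{3} + 9 n^{2} + 26 n + 24\right)}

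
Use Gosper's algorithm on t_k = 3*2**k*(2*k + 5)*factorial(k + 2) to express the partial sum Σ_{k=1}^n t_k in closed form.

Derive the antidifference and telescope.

The ratio is 2*(k + 3)*(2*k + 7)/(2*k + 5).
Factor: A=2*k + 6; B=1; C=k + 5/2.
Need (2*k + 6)·f(k+1) − (1)·f(k) = k + 5/2.
Bound: deg f ≤ 0.
A polynomial solution: f(k) = 1/2.
Then R = B(k−1)f/C = 1/(2*k + 5), so s_k = R(k)·t_k = 3*2**k*factorial(k + 2).
Check: Δs_k = 3*2**k*(2*k + 5)*factorial(k + 2). ✓
Σ_(k=1)^n t_k = s_(n+1) − s_(1) = (6*2**n*factorial(n + 3)) − (36), i.e. 6*2**n*factorial(n + 3) - 36.

S(n) = 6*2**n*factorial(n + 3) - 36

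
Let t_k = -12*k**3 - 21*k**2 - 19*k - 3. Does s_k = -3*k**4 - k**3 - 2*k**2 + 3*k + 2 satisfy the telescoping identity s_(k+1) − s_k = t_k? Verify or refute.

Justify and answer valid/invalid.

s_(k+1) = -3*k**4 - 13*k**3 - 23*k**2 - 16*k - 1
s_(k+1) − s_k = -12*k**3 - 21*k**2 - 19*k - 3
(s_(k+1) − s_k) − t_k = 0

Valid — Δs_k = t_k.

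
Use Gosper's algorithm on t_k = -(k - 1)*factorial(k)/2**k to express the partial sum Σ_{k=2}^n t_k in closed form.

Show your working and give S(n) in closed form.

Step 1: r(k) = k*(k + 1)/(2*(k - 1)).
So A=k/2 + 1/2 and B=1, with C=k - 1.
f must satisfy (k/2 + 1/2)·f(k+1) − (1)·f(k) = k - 1.
d = 0 from the (1,0,1) case.
Solve for f: f(k) = 2 (degree 0 ≤ 0).
Get s_k = R·t_k = -2**(1 - k)*factorial(k) with R(k) = B(k−1)f(k)/C(k) = 2/(k - 1).
Verify: -(k - 1)*factorial(k)/2**k matches t_k.
Evaluate: s_(n+1) = -factorial(n + 1)/2**n; subtract s_(2) = -1 ⇒ S(n) = (2**n - n*factorial(n) - factorial(n))/2**n.

S(n) = (2**n - n*factorial(n) - factorial(n))/2**n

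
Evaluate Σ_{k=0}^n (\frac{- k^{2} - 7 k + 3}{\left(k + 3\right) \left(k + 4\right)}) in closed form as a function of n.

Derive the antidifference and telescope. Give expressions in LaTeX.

S(n) = \frac{1 - n^{2}}{n + 4}

Compute t_(k+1)/t_k: get (k + 3)*(7*k + (k + 1)**2 + 4)/((k + 5)*(k**2 + 7*k - 3)).
So A=k + 3 and B=k + 5, with C=k**2 + 7*k - 3.
Solve (k + 3)·f(k+1) − (k + 4)·f(k) = k**2 + 7*k - 3.
d = 2 from the (1,1,2) case.
Solving with deg f ≤ 2: f(k) = k*(k - 2).
Get s_k = R·t_k = k*(2 - k)/(k + 3) with R(k) = B(k−1)f(k)/C(k) = k*(k - 2)*(k + 4)/(k**2 + 7*k - 3).
Verify: (-k**2 - 7*k + 3)/(k**2 + 7*k + 12) matches t_k.
Σ_(k=0)^n t_k = s_(n+1) − s_(0) = ((1 - n**2)/(n + 4)) − (0), i.e. (1 - n**2)/(n + 4).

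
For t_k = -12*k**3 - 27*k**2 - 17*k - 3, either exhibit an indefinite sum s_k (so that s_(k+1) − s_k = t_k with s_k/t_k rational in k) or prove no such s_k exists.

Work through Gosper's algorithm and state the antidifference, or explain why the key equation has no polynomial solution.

t_(k+1)/t_k = (12*k**3 + 63*k**2 + 107*k + 59)/(12*k**3 + 27*k**2 + 17*k + 3).
Normal form (A,B,C) = (1, 1, k**3 + 9*k**2/4 + 17*k/12 + 1/4).
Solve (1)·f(k+1) − (1)·f(k) = k**3 + 9*k**2/4 + 17*k/12 + 1/4.
From deg A=0, deg B=0, deg C=3: d=4.
Match coefficients ⇒ f(k) = k*(3*k**3 + 3*k**2 - 2*k - 1)/12.
So s_k = (B(k−1)f/C)·t_k = (k*(3*k**3 + 3*k**2 - 2*k - 1)/(12*k**3 + 27*k**2 + 17*k + 3))·t_k = k*(-3*k**3 - 3*k**2 + 2*k + 1).
Δs = -12*k**3 - 27*k**2 - 17*k - 3, as required.

s_k = k*(-3*k**3 - 3*k**2 + 2*k + 1)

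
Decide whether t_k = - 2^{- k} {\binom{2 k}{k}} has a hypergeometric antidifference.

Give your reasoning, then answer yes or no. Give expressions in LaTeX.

Step 1: r(k) = (2*k + 1)/(k + 1).
Gosper form: A/B · C(k+1)/C(k) with A=2*k + 1, B=k + 1, C=1.
f must satisfy (2*k + 1)·f(k+1) − (k)·f(k) = 1.
From deg A=1, deg B=1, deg C=0: d=-1.
d = -1 < 0 ⇒ no nonzero polynomial f; not summable.

No — t_k has no hypergeometric antidifference.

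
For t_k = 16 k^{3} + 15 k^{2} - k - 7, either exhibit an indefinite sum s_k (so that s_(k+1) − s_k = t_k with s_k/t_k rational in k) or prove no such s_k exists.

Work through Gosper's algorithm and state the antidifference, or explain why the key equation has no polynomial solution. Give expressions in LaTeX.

s_k = k \left(4 k^{3} - 3 k^{2} - 4 k - 4\right)

Step 1: r(k) = (16*k**3 + 63*k**2 + 77*k + 23)/(16*k**3 + 15*k**2 - k - 7).
A = 1, B = 1, C = k**3 + 15*k**2/16 - k/16 - 7/16.
Key eq: (1)·f(k+1) = (1)·f(k) + (k**3 + 15*k**2/16 - k/16 - 7/16).
deg f ≤ 4 (via 0,0,3).
Solve for f: f(k) = k*(4*k**3 - 3*k**2 - 4*k - 4)/16 (degree 4 ≤ 4).
R(k) = B(k−1)·f(k)/C(k) = k*(4*k**3 - 3*k**2 - 4*k - 4)/(16*k**3 + 15*k**2 - k - 7); s_k = R·t_k = k*(4*k**3 - 3*k**2 - 4*k - 4).
Verify: 16*k**3 + 15*k**2 - k - 7 matches t_k.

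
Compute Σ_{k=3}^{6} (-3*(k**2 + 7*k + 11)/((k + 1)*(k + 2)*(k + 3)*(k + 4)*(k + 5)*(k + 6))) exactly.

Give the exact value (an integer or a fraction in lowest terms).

Ratio r(k) = (k + 1)*(7*k + (k + 1)**2 + 18)/((k + 7)*(k**2 + 7*k + 11)).
Factor: A=k + 1; B=k + 7; C=k**2 + 7*k + 11.
f must satisfy (k + 1)·f(k+1) − (k + 6)·f(k) = k**2 + 7*k + 11.
deg f ≤ 5 (via 1,1,2).
A polynomial solution: f(k) = k*(k + 2)*(k + 4)*(k**2 + 9*k + 23)/45.
R(k) = B(k−1)·f(k)/C(k) = k*(k + 2)*(k + 4)*(k + 6)*(k**2 + 9*k + 23)/(45*(k**2 + 7*k + 11)); s_k = R·t_k = k*(-k**2 - 9*k - 23)/(15*(k**3 + 9*k**2 + 23*k + 15)).
s_(k+1) − s_k = 3*(-k**2 - 7*k - 11)/(k**6 + 21*k**5 + 175*k**4 + 735*k**3 + 1624*k**2 + 1764*k + 720) = t_k.
Σ_(k=3)^(6) t_k = s_(7) − s_(3) = -21/320 − (-59/960) = -1/240.

Σ = -1/240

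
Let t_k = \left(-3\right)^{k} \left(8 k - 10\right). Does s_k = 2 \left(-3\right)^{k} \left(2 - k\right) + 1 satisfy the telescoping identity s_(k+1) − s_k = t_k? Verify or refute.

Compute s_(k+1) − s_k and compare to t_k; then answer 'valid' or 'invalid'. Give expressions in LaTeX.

s_(k+1) = 6*(-3)**k*(k - 1) + 1
s_(k+1) − s_k = (-3)**k*(8*k - 10)
(s_(k+1) − s_k) − t_k = 0

Valid — Δs_k = t_k.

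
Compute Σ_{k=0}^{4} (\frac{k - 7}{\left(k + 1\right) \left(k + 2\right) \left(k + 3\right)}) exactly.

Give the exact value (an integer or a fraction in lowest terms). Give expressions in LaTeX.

Σ = -65/42

Compute t_(k+1)/t_k: get (k - 6)*(k + 1)/((k - 7)*(k + 4)).
Gosper form: A/B · C(k+1)/C(k) with A=k + 1, B=k + 4, C=k - 7.
Solve (k + 1)·f(k+1) − (k + 3)·f(k) = k - 7.
deg f ≤ 2 (via 1,1,1).
Solve for f: f(k) = -k*(3*k + 11)/2 (degree 2 ≤ 2).
R(k) = B(k−1)·f(k)/C(k) = -k*(k + 3)*(3*k + 11)/(2*(k - 7)); s_k = R·t_k = k*(-3*k - 11)/(2*(k + 1)*(k + 2)).
Verify: (k - 7)/(k**3 + 6*k**2 + 11*k + 6) matches t_k.
Evaluate s at k=5 and k=0: -65/42 and 0; difference -65/42.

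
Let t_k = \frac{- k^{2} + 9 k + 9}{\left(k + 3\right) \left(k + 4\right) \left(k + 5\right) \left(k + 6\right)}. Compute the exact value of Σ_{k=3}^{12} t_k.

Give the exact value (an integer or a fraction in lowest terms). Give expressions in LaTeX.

Step 1: r(k) = (k + 3)*(9*k - (k + 1)**2 + 18)/((k + 7)*(-k**2 + 9*k + 9)).
Normal form (A,B,C) = (k + 3, k + 7, k**2 - 9*k - 9).
f must satisfy (k + 3)·f(k+1) − (k + 6)·f(k) = k**2 - 9*k - 9.
deg f ≤ 3 (via 1,1,2).
Solve for f: f(k) = -k*(k**2 + 32*k + 27)/20 (degree 3 ≤ 3).
So s_k = (B(k−1)f/C)·t_k = (-k*(k + 6)*(k**2 + 32*k + 27)/(20*(k**2 - 9*k - 9)))·t_k = k*(k**2 + 32*k + 27)/(20*(k + 3)*(k + 4)*(k + 5)).
s_(k+1) − s_k = (-k**2 + 9*k + 9)/(k**4 + 18*k**3 + 119*k**2 + 342*k + 360) = t_k.
Evaluate s at k=13 and k=3: 13/160 and 33/560; difference 5/224.

Σ = 5/224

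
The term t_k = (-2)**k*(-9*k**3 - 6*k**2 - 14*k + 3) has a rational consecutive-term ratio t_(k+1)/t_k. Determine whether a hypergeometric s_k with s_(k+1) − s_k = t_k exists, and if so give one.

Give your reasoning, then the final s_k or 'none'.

s_k = (-2)**k*(3*k**3 - 4*k**2 + 4*k - 3)

Compute t_(k+1)/t_k: get 2*(-9*k**3 - 33*k**2 - 53*k - 26)/(9*k**3 + 6*k**2 + 14*k - 3).
A = -2, B = 1, C = k**3 + 2*k**2/3 + 14*k/9 - 1/3.
f must satisfy (-2)·f(k+1) − (1)·f(k) = k**3 + 2*k**2/3 + 14*k/9 - 1/3.
d = 3 from the (0,0,3) case.
Match coefficients ⇒ f(k) = -(k - 1)*(3*k**2 - k + 3)/9.
Get s_k = R·t_k = (-2)**k*(3*k**3 - 4*k**2 + 4*k - 3) with R(k) = B(k−1)f(k)/C(k) = -(k - 1)*(3*k**2 - k + 3)/(9*k**3 + 6*k**2 + 14*k - 3).
Check: Δs_k = (-2)**k*(-9*k**3 - 6*k**2 - 14*k + 3). ✓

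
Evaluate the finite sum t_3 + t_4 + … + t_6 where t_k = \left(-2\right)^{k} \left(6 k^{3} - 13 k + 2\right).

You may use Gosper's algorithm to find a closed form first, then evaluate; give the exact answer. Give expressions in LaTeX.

Σ = 60440

Step 1: r(k) = 2*(13*k - 6*(k + 1)**3 + 11)/(6*k**3 - 13*k + 2).
A = -2, B = 1, C = k**3 - 13*k/6 + 1/3.
Need (-2)·f(k+1) − (1)·f(k) = k**3 - 13*k/6 + 1/3.
Degrees (0,0,3) ⇒ d ≤ 3.
Match coefficients ⇒ f(k) = -(2*k**3 - 4*k**2 - 3*k + 4)/6.
So s_k = (B(k−1)f/C)·t_k = (-(2*k**3 - 4*k**2 - 3*k + 4)/(6*k**3 - 13*k + 2))·t_k = (-2)**k*(-2*k**3 + 4*k**2 + 3*k - 4).
Δs = (-2)**k*(6*k**3 - 13*k + 2), as required.
Telescoping: Σ = s_(7) − s_(3) = 60544 − (104) = 60440.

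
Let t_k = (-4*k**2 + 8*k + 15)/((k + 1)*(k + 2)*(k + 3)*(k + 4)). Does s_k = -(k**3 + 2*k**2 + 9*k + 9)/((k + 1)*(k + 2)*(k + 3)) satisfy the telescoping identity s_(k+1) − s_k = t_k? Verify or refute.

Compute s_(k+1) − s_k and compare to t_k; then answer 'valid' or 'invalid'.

Valid: the claim telescopes to t_k.

s_(k+1) = (-9*k - (k + 1)**3 - 2*(k + 1)**2 - 18)/((k + 2)*(k + 3)*(k + 4))
s_(k+1) − s_k = (-4*k**2 + 8*k + 15)/(k**4 + 10*k**3 + 35*k**2 + 50*k + 24)
(s_(k+1) − s_k) − t_k = 0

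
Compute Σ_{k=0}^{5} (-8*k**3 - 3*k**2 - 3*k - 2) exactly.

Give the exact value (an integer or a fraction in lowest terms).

Σ = -2022

Step 1: r(k) = (8*k**3 + 27*k**2 + 33*k + 16)/(8*k**3 + 3*k**2 + 3*k + 2).
Factor: A=1; B=1; C=k**3 + 3*k**2/8 + 3*k/8 + 1/4.
Key eq: (1)·f(k+1) = (1)·f(k) + (k**3 + 3*k**2/8 + 3*k/8 + 1/4).
deg f ≤ 4 (via 0,0,3).
A polynomial solution: f(k) = k*(2*k**3 - 3*k**2 + 2*k + 1)/8.
R(k) = B(k−1)·f(k)/C(k) = k*(2*k**3 - 3*k**2 + 2*k + 1)/(8*k**3 + 3*k**2 + 3*k + 2); s_k = R·t_k = k*(-2*k**3 + 3*k**2 - 2*k - 1).
Verify: -8*k**3 - 3*k**2 - 3*k - 2 matches t_k.
Sum = s_(6) − s_(0); s_(6) = -2022, s_(0) = 0 ⇒ -2022.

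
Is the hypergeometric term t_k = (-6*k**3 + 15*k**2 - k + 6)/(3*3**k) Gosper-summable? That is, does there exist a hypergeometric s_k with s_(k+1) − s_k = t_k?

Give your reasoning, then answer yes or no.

Yes. s_k = (3*k**3 - 3*k**2 + 2*k - 2)/3**k.

Compute t_(k+1)/t_k: get (6*k**3 + 3*k**2 - 11*k - 14)/(3*(6*k**3 - 15*k**2 + k - 6)).
A = 1/3, B = 1, C = k**3 - 5*k**2/2 + k/6 - 1.
f must satisfy (1/3)·f(k+1) − (1)·f(k) = k**3 - 5*k**2/2 + k/6 - 1.
Bound: deg f ≤ 3.
A polynomial solution: f(k) = -(k - 1)*(3*k**2 + 2)/2.
Certificate R = B(k−1)f/C = -3*(k - 1)*(3*k**2 + 2)/(6*k**3 - 15*k**2 + k - 6) gives s_k = (3*k**3 - 3*k**2 + 2*k - 2)/3**k.
s_(k+1) − s_k = (-6*k**3 + 15*k**2 - k + 6)/(3*3**k) = t_k.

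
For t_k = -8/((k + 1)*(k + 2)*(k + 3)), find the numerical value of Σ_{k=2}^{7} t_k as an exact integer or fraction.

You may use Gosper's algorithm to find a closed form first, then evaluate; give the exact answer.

Σ = -13/45

r(k) = (k + 1)/(k + 4) after simplifying.
Factor: A=k + 1; B=k + 4; C=1.
Need (k + 1)·f(k+1) − (k + 3)·f(k) = 1.
From deg A=1, deg B=1, deg C=0: d=2.
Solve for f: f(k) = k*(k + 3)/4 (degree 2 ≤ 2).
Get s_k = R·t_k = 2*k*(-k - 3)/((k + 1)*(k + 2)) with R(k) = B(k−1)f(k)/C(k) = k*(k + 3)**2/4.
s_(k+1) − s_k = -8/(k**3 + 6*k**2 + 11*k + 6) = t_k.
Sum = s_(8) − s_(2); s_(8) = -88/45, s_(2) = -5/3 ⇒ -13/45.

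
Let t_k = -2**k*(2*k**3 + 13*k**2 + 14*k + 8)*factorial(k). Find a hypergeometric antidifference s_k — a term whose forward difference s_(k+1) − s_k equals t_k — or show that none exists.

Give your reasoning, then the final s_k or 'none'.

s_k = -2**k*(k**2 + 4*k - 2)*factorial(k)

Step 1: r(k) = 2*(2*k**4 + 21*k**3 + 65*k**2 + 83*k + 37)/(2*k**3 + 13*k**2 + 14*k + 8).
Normal form (A,B,C) = (2*k + 2, 1, k**3 + 13*k**2/2 + 7*k + 4).
f must satisfy (2*k + 2)·f(k+1) − (1)·f(k) = k**3 + 13*k**2/2 + 7*k + 4.
deg f ≤ 2 (via 1,0,3).
A polynomial solution: f(k) = (k**2 + 4*k - 2)/2.
Then R = B(k−1)f/C = (k**2 + 4*k - 2)/(2*k**3 + 13*k**2 + 14*k + 8), so s_k = R(k)·t_k = -2**k*(k**2 + 4*k - 2)*factorial(k).
Check: Δs_k = -2**k*(2*k**3 + 13*k**2 + 14*k + 8)*factorial(k). ✓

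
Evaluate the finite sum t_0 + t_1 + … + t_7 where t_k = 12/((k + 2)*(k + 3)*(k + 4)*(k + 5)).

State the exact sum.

Compute t_(k+1)/t_k: get (k + 2)/(k + 6).
Normal form (A,B,C) = (k + 2, k + 6, 1).
Need (k + 2)·f(k+1) − (k + 5)·f(k) = 1.
Bound: deg f ≤ 3.
Coefficient equations give f(k) = k*(k**2 + 9*k + 26)/72.
Then R = B(k−1)f/C = k*(k + 5)*(k**2 + 9*k + 26)/72, so s_k = R(k)·t_k = k*(k**2 + 9*k + 26)/(6*(k + 2)*(k + 3)*(k + 4)).
Check: Δs_k = 12/(k**4 + 14*k**3 + 71*k**2 + 154*k + 120). ✓
Evaluate s at k=8 and k=0: 9/55 and 0; difference 9/55.

Σ = 9/55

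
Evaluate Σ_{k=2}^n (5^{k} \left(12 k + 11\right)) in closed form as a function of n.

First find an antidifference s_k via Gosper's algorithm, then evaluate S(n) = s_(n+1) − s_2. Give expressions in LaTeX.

S(n) = 15 \cdot 5^{n} n + 10 \cdot 5^{n} - 125

The ratio is 5*(12*k + 23)/(12*k + 11).
A = 5, B = 1, C = k + 11/12.
f must satisfy (5)·f(k+1) − (1)·f(k) = k + 11/12.
d = 1 from the (0,0,1) case.
Solving with deg f ≤ 1: f(k) = (3*k - 1)/12.
Certificate R = B(k−1)f/C = (3*k - 1)/(12*k + 11) gives s_k = 5**k*(3*k - 1).
Δs = 5**k*(12*k + 11), as required.
Evaluate: s_(n+1) = 5**(n + 1)*(3*n + 2); subtract s_(2) = 125 ⇒ S(n) = 15*5**n*n + 10*5**n - 125.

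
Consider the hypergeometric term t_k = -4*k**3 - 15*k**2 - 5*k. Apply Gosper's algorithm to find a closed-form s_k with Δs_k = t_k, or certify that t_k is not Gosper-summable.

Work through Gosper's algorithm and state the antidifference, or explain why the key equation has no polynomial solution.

s_k = k**2*(-k**2 - 3*k + 4)

Compute t_(k+1)/t_k: get (4*k**3 + 27*k**2 + 47*k + 24)/(k*(4*k**2 + 15*k + 5)).
A = 1, B = 1, C = k**3 + 15*k**2/4 + 5*k/4.
f must satisfy (1)·f(k+1) − (1)·f(k) = k**3 + 15*k**2/4 + 5*k/4.
deg f ≤ 4 (via 0,0,3).
Coefficient equations give f(k) = k**2*(k - 1)*(k + 4)/4.
So s_k = (B(k−1)f/C)·t_k = (k*(k - 1)*(k + 4)/(4*k**2 + 15*k + 5))·t_k = k**2*(-k**2 - 3*k + 4).
Δs = k*(-4*k**2 - 15*k - 5), as required.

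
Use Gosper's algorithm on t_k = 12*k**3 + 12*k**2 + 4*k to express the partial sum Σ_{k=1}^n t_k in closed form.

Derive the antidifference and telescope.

Compute t_(k+1)/t_k: get (3*k**3 + 12*k**2 + 16*k + 7)/(k*(3*k**2 + 3*k + 1)).
Take A(k)=1, B(k)=1, C(k)=k**3 + k**2 + k/3.
Need (1)·f(k+1) − (1)·f(k) = k**3 + k**2 + k/3.
Degrees (0,0,3) ⇒ d ≤ 4.
A polynomial solution: f(k) = k**2*(k - 1)*(3*k + 1)/12.
So s_k = (B(k−1)f/C)·t_k = (k*(k - 1)*(3*k + 1)/(4*(3*k**2 + 3*k + 1)))·t_k = k**2*(3*k**2 - 2*k - 1).
Check: Δs_k = 4*k*(3*k**2 + 3*k + 1). ✓
Evaluate: s_(n+1) = n*(3*n**3 + 10*n**2 + 11*n + 4); subtract s_(1) = 0 ⇒ S(n) = n*(3*n**3 + 10*n**2 + 11*n + 4).

S(n) = n*(3*n**3 + 10*n**2 + 11*n + 4)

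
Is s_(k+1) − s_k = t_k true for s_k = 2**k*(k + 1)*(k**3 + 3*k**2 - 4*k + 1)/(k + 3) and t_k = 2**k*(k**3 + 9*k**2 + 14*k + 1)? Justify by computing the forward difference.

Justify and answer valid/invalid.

s_(k+1) = 2**(k + 1)*(k**4 + 8*k**3 + 17*k**2 + 11*k + 2)/(k + 4)
s_(k+1) − s_k = 2**k*(k**5 + 14*k**4 + 67*k**3 + 131*k**2 + 81*k + 8)/(k**2 + 7*k + 12)
(s_(k+1) − s_k) − t_k = 2**(k + 1)*(-k**4 - 11*k**3 - 38*k**2 - 47*k - 2)/(k**2 + 7*k + 12)

Invalid: residual 2**(k + 1)*(-k**4 - 11*k**3 - 38*k**2 - 47*k - 2)/(k**2 + 7*k + 12) ≠ 0.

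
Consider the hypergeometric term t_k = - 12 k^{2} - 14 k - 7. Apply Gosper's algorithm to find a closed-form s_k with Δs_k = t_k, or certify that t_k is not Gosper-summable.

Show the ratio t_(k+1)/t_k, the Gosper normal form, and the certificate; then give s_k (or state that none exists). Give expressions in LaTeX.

s_k = k \left(- 4 k^{2} - k - 2\right)

Compute t_(k+1)/t_k: get (12*k**2 + 38*k + 33)/(12*k**2 + 14*k + 7).
A = 1, B = 1, C = k**2 + 7*k/6 + 7/12.
Set up (1)·f(k+1) − (1)·f(k) − (k**2 + 7*k/6 + 7/12) = 0.
d = 3 from the (0,0,2) case.
Solve for f: f(k) = k*(4*k**2 + k + 2)/12 (degree 3 ≤ 3).
Then R = B(k−1)f/C = k*(4*k**2 + k + 2)/(12*k**2 + 14*k + 7), so s_k = R(k)·t_k = k*(-4*k**2 - k - 2).
Δs = -12*k**2 - 14*k - 7, as required.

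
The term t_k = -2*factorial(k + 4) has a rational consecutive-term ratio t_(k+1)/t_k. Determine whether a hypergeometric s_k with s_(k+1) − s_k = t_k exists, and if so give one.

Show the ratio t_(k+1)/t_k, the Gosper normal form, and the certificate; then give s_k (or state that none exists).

no hypergeometric antidifference exists

The ratio is k + 5.
Factor: A=k + 5; B=1; C=1.
Set up (k + 5)·f(k+1) − (1)·f(k) − (1) = 0.
d = -1 from the (1,0,0) case.
Negative degree bound (-1): no f exists, t_k not Gosper-summable.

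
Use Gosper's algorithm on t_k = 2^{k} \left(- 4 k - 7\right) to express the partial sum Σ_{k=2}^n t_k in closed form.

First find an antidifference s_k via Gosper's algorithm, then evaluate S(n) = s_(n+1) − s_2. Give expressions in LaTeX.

S(n) = - 8 \cdot 2^{n} n - 6 \cdot 2^{n} + 28

The ratio is 2*(4*k + 11)/(4*k + 7).
Normal form (A,B,C) = (2, 1, k + 7/4).
f must satisfy (2)·f(k+1) − (1)·f(k) = k + 7/4.
deg f ≤ 1 (via 0,0,1).
Solve for f: f(k) = (4*k - 1)/4 (degree 1 ≤ 1).
Get s_k = R·t_k = 2**k*(1 - 4*k) with R(k) = B(k−1)f(k)/C(k) = (4*k - 1)/(4*k + 7).
s_(k+1) − s_k = 2**k*(-4*k - 7) = t_k.
Evaluate: s_(n+1) = 2**(n + 1)*(-4*n - 3); subtract s_(2) = -28 ⇒ S(n) = -8*2**n*n - 6*2**n + 28.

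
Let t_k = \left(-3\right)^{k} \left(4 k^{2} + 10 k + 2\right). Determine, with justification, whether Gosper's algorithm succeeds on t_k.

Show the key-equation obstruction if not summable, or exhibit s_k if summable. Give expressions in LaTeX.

t_(k+1)/t_k = 3*(-2*k**2 - 9*k - 8)/(2*k**2 + 5*k + 1).
Take A(k)=-3, B(k)=1, C(k)=k**2 + 5*k/2 + 1/2.
f must satisfy (-3)·f(k+1) − (1)·f(k) = k**2 + 5*k/2 + 1/2.
d = 2 from the (0,0,2) case.
Solve for f: f(k) = -(k**2 + k - 1)/4 (degree 2 ≤ 2).
Get s_k = R·t_k = (-3)**k*(-k**2 - k + 1) with R(k) = B(k−1)f(k)/C(k) = -(k**2 + k - 1)/(2*(2*k**2 + 5*k + 1)).
Check: Δs_k = (-3)**k*(4*k**2 + 10*k + 2). ✓

Yes. s_k = \left(-3\right)^{k} \left(- k^{2} - k + 1\right).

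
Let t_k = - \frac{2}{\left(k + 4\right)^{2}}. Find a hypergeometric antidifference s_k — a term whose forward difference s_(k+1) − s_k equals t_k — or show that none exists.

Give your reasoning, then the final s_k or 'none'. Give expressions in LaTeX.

The ratio is (k + 4)**2/(k + 5)**2.
So A=k**2 + 8*k + 16 and B=k**2 + 10*k + 25, with C=1.
Solve (k**2 + 8*k + 16)·f(k+1) − (k**2 + 8*k + 16)·f(k) = 1.
deg f ≤ 0 (via 2,2,0).
Write f(k) = c0. Then LHS − RHS = -1, requiring -1 = 0: contradictory. No certificate.

not Gosper-summable; s_k does not exist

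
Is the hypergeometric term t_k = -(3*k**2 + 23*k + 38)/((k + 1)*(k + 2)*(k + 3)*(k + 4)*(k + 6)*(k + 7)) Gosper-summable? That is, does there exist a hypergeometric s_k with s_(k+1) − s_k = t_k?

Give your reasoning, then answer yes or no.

Yes. s_k = k*(-k**2 - 10*k - 27)/(18*(k**3 + 10*k**2 + 27*k + 18)).

r(k) = (k + 1)*(k + 6)*(23*k + 3*(k + 1)**2 + 61)/((k + 5)*(k + 8)*(3*k**2 + 23*k + 38)) after simplifying.
Factor: A=k + 1; B=k + 8; C=k**3 + 38*k**2/3 + 51*k + 190/3.
Solve (k + 1)·f(k+1) − (k + 7)·f(k) = k**3 + 38*k**2/3 + 51*k + 190/3.
deg f ≤ 6 (via 1,1,3).
Coefficient equations give f(k) = k*(k + 2)*(k + 4)*(k + 5)*(k**2 + 10*k + 27)/54.
Then R = B(k−1)f/C = k*(k + 2)*(k + 4)*(k + 7)*(k**2 + 10*k + 27)/(18*(3*k**2 + 23*k + 38)), so s_k = R(k)·t_k = k*(-k**2 - 10*k - 27)/(18*(k**3 + 10*k**2 + 27*k + 18)).
Δs = (-3*k**2 - 23*k - 38)/(k**6 + 23*k**5 + 207*k**4 + 925*k**3 + 2144*k**2 + 2412*k + 1008), as required.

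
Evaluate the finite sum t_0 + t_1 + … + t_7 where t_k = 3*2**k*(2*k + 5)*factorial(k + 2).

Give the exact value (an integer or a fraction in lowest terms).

Compute t_(k+1)/t_k: get 2*(k + 3)*(2*k + 7)/(2*k + 5).
Normal form (A,B,C) = (2*k + 6, 1, k + 5/2).
f must satisfy (2*k + 6)·f(k+1) − (1)·f(k) = k + 5/2.
Degrees (1,0,1) ⇒ d ≤ 0.
A polynomial solution: f(k) = 1/2.
Then R = B(k−1)f/C = 1/(2*k + 5), so s_k = R(k)·t_k = 3*2**k*factorial(k + 2).
s_(k+1) − s_k = 3*2**k*(2*k + 5)*factorial(k + 2) = t_k.
Telescoping: Σ = s_(8) − s_(0) = 2786918400 − (6) = 2786918394.

Σ = 2786918394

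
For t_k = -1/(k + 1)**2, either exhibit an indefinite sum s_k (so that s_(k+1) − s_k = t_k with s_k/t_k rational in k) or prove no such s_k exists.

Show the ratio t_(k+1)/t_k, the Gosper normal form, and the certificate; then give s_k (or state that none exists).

Ratio r(k) = (k + 1)**2/(k + 2)**2.
Factor: A=k**2 + 2*k + 1; B=k**2 + 4*k + 4; C=1.
Set up (k**2 + 2*k + 1)·f(k+1) − (k**2 + 2*k + 1)·f(k) − (1) = 0.
Bound: deg f ≤ 0.
Write f(k) = c0. Then LHS − RHS = -1, requiring -1 = 0: contradictory. No certificate.

none (Gosper's algorithm certifies no s_k)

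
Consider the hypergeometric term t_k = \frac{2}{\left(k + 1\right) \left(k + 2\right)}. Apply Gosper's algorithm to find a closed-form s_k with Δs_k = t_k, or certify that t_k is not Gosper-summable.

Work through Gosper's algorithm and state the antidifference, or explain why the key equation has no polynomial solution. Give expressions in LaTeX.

t_(k+1)/t_k = (k + 1)/(k + 3).
Gosper form: A/B · C(k+1)/C(k) with A=k + 1, B=k + 3, C=1.
Need (k + 1)·f(k+1) − (k + 2)·f(k) = 1.
Degrees (1,1,0) ⇒ d ≤ 1.
Match coefficients ⇒ f(k) = k.
Get s_k = R·t_k = 2*k/(k + 1) with R(k) = B(k−1)f(k)/C(k) = k*(k + 2).
Check: Δs_k = 2/(k**2 + 3*k + 2). ✓

s_k = \frac{2 k}{k + 1}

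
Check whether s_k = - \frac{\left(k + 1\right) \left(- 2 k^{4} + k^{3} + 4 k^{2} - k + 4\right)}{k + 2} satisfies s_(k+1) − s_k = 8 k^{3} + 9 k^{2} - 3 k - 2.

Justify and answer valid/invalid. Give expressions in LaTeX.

Invalid: residual \frac{k \left(- 6 k^{3} - 26 k^{2} - 19 k + 9\right)}{k^{2} + 5 k + 6} ≠ 0.

s_(k+1) = (2*k**5 + 11*k**4 + 19*k**3 + 8*k**2 - 10*k - 12)/(k + 3)
s_(k+1) − s_k = (8*k**5 + 43*k**4 + 64*k**3 + 18*k**2 - 19*k - 12)/(k**2 + 5*k + 6)
(s_(k+1) − s_k) − t_k = k*(-6*k**3 - 26*k**2 - 19*k + 9)/(k**2 + 5*k + 6)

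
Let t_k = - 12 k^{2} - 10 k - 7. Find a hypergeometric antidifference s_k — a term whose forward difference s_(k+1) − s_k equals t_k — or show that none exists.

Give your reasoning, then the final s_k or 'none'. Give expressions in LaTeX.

r(k) = (12*k**2 + 34*k + 29)/(12*k**2 + 10*k + 7) after simplifying.
A = 1, B = 1, C = k**2 + 5*k/6 + 7/12.
Need (1)·f(k+1) − (1)·f(k) = k**2 + 5*k/6 + 7/12.
d = 3 from the (0,0,2) case.
Match coefficients ⇒ f(k) = k*(4*k**2 - k + 4)/12.
So s_k = (B(k−1)f/C)·t_k = (k*(4*k**2 - k + 4)/(12*k**2 + 10*k + 7))·t_k = k*(-4*k**2 + k - 4).
Check: Δs_k = -12*k**2 - 10*k - 7. ✓

s_k = k \left(- 4 k^{2} + k - 4\right)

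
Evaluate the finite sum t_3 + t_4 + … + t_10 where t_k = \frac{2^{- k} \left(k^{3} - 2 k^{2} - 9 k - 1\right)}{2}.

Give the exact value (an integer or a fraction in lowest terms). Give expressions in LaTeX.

Compute t_(k+1)/t_k: get (k**3 + k**2 - 10*k - 11)/(2*(k**3 - 2*k**2 - 9*k - 1)).
Gosper form: A/B · C(k+1)/C(k) with A=1/2, B=1, C=k**3 - 2*k**2 - 9*k - 1.
Solve (1/2)·f(k+1) − (1)·f(k) = k**3 - 2*k**2 - 9*k - 1.
d = 3 from the (0,0,3) case.
Coefficient equations give f(k) = -2*(k**3 + k**2 - 4*k - 3).
Get s_k = R·t_k = (-k**3 - k**2 + 4*k + 3)/2**k with R(k) = B(k−1)f(k)/C(k) = -2*(k**3 + k**2 - 4*k - 3)/(k**3 - 2*k**2 - 9*k - 1).
s_(k+1) − s_k = (k**3 - 2*k**2 - 9*k - 1)/(2*2**k) = t_k.
Σ_(k=3)^(10) t_k = s_(11) − s_(3) = -1405/2048 − (-21/8) = 3971/2048.

Σ = 3971/2048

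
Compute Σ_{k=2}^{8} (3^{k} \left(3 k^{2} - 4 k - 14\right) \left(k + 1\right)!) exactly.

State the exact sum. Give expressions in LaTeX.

t_(k+1)/t_k = 3*(3*k**3 + 8*k**2 - 11*k - 30)/(3*k**2 - 4*k - 14).
A = 3*k + 6, B = 1, C = k**2 - 4*k/3 - 14/3.
Set up (3*k + 6)·f(k+1) − (1)·f(k) − (k**2 - 4*k/3 - 14/3) = 0.
Bound: deg f ≤ 1.
Solve for f: f(k) = (k - 4)/3 (degree 1 ≤ 1).
Get s_k = R·t_k = 3**k*(k - 4)*factorial(k + 1) with R(k) = B(k−1)f(k)/C(k) = (k - 4)/(3*k**2 - 4*k - 14).
s_(k+1) − s_k = 3**k*(3*k**2 - 4*k - 14)*factorial(k + 1) = t_k.
Σ_(k=2)^(8) t_k = s_(9) − s_(2) = 357128352000 − (-108) = 357128352108.

Σ = 357128352108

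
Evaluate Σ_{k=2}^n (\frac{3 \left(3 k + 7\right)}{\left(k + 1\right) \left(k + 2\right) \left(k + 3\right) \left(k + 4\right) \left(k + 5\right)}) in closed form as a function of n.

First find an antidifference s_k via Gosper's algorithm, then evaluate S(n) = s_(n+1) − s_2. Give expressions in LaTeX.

r(k) = (k + 1)*(3*k + 10)/((k + 6)*(3*k + 7)) after simplifying.
So A=k + 1 and B=k + 6, with C=k + 7/3.
Need (k + 1)·f(k+1) − (k + 5)·f(k) = k + 7/3.
d = 4 from the (1,1,1) case.
Solving with deg f ≤ 4: f(k) = k*(k + 2)*(k**2 + 8*k + 19)/36.
So s_k = (B(k−1)f/C)·t_k = (k*(k + 2)*(k + 5)*(k**2 + 8*k + 19)/(12*(3*k + 7)))·t_k = k*(k**2 + 8*k + 19)/(4*(k**3 + 8*k**2 + 19*k + 12)).
Δs = 3*(3*k + 7)/(k**5 + 15*k**4 + 85*k**3 + 225*k**2 + 274*k + 120), as required.
Evaluate: s_(n+1) = (n**3 + 11*n**2 + 38*n + 28)/(4*(n**3 + 11*n**2 + 38*n + 40)); subtract s_(2) = 13/60 ⇒ S(n) = (n**3 + 11*n**2 + 38*n - 50)/(30*(n**3 + 11*n**2 + 38*n + 40)).

S(n) = \frac{n^{3} + 11 n^{2} + 38 n - 50}{30 \left(n^{3} + 11 n^{2} + 38 n + 40\right)}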